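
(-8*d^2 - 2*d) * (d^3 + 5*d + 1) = -8*d^5 - 2*d^4 - 40*d^3 - 18*d^2 - 2*d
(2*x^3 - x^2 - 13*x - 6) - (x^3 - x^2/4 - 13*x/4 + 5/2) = x^3 - 3*x^2/4 - 39*x/4 - 17/2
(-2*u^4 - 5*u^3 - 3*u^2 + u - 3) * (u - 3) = -2*u^5 + u^4 + 12*u^3 + 10*u^2 - 6*u + 9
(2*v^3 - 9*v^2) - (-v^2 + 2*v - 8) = 2*v^3 - 8*v^2 - 2*v + 8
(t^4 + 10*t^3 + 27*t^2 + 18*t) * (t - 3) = t^5 + 7*t^4 - 3*t^3 - 63*t^2 - 54*t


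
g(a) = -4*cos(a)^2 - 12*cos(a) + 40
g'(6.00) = -5.50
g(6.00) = 24.79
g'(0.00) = 0.00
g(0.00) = 24.00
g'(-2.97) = -0.70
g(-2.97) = 47.94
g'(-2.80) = -1.49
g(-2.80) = 47.76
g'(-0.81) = -12.69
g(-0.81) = 29.82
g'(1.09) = 13.92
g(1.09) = 33.59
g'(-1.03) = -13.82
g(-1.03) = 32.76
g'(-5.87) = 7.76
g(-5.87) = 25.65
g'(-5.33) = 13.56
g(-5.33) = 31.71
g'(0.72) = 11.88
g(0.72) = 28.72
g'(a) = 8*sin(a)*cos(a) + 12*sin(a)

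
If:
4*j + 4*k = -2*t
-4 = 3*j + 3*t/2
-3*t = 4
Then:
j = -2/3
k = 4/3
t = -4/3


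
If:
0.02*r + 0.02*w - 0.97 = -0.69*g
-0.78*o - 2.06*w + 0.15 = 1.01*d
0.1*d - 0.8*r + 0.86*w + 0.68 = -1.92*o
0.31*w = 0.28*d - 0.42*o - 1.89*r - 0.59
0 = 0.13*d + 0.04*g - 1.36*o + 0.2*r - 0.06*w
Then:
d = 4.01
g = 1.45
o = 0.59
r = 0.50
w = -2.12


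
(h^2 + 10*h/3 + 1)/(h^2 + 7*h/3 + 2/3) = (h + 3)/(h + 2)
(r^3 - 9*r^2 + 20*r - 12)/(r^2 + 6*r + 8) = (r^3 - 9*r^2 + 20*r - 12)/(r^2 + 6*r + 8)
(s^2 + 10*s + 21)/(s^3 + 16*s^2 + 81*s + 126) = 1/(s + 6)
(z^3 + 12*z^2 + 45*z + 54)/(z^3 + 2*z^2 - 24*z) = (z^2 + 6*z + 9)/(z*(z - 4))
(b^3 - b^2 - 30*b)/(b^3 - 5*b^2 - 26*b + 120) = b/(b - 4)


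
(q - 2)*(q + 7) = q^2 + 5*q - 14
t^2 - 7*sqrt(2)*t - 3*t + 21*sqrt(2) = (t - 3)*(t - 7*sqrt(2))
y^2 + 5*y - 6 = (y - 1)*(y + 6)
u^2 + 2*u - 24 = (u - 4)*(u + 6)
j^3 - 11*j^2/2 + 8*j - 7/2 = (j - 7/2)*(j - 1)^2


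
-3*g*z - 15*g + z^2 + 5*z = (-3*g + z)*(z + 5)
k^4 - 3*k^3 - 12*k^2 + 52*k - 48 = (k - 3)*(k - 2)^2*(k + 4)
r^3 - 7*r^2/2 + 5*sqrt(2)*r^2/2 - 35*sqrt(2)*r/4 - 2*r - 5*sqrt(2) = (r - 4)*(r + 1/2)*(r + 5*sqrt(2)/2)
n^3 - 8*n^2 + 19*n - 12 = (n - 4)*(n - 3)*(n - 1)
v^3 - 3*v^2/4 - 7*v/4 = v*(v - 7/4)*(v + 1)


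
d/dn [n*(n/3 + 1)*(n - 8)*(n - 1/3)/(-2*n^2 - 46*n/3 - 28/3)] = (-18*n^5 - 159*n^4 + 568*n^3 + 2285*n^2 + 1876*n - 336)/(6*(9*n^4 + 138*n^3 + 613*n^2 + 644*n + 196))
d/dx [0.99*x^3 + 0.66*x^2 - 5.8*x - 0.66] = 2.97*x^2 + 1.32*x - 5.8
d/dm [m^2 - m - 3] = 2*m - 1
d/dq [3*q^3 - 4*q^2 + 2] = q*(9*q - 8)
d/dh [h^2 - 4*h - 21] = 2*h - 4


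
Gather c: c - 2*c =-c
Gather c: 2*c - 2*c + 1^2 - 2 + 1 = 0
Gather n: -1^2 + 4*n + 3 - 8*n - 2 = -4*n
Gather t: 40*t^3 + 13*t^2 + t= 40*t^3 + 13*t^2 + t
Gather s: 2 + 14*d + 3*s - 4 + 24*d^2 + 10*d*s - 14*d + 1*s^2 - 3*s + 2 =24*d^2 + 10*d*s + s^2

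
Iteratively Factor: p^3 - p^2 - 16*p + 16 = (p + 4)*(p^2 - 5*p + 4) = (p - 4)*(p + 4)*(p - 1)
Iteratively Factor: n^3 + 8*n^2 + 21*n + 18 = (n + 3)*(n^2 + 5*n + 6) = (n + 3)^2*(n + 2)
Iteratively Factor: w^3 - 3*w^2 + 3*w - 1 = (w - 1)*(w^2 - 2*w + 1) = (w - 1)^2*(w - 1)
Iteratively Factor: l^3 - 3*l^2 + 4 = (l + 1)*(l^2 - 4*l + 4) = (l - 2)*(l + 1)*(l - 2)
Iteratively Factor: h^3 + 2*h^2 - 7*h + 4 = (h - 1)*(h^2 + 3*h - 4) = (h - 1)*(h + 4)*(h - 1)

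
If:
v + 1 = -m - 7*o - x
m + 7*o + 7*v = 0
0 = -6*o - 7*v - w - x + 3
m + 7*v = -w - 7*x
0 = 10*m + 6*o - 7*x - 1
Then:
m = -21/92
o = -9/184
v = 15/184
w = 595/184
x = -47/92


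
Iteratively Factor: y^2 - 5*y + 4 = (y - 4)*(y - 1)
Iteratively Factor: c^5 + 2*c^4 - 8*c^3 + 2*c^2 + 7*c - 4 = (c - 1)*(c^4 + 3*c^3 - 5*c^2 - 3*c + 4) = (c - 1)*(c + 4)*(c^3 - c^2 - c + 1) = (c - 1)*(c + 1)*(c + 4)*(c^2 - 2*c + 1) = (c - 1)^2*(c + 1)*(c + 4)*(c - 1)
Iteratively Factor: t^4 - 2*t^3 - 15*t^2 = (t - 5)*(t^3 + 3*t^2) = t*(t - 5)*(t^2 + 3*t) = t*(t - 5)*(t + 3)*(t)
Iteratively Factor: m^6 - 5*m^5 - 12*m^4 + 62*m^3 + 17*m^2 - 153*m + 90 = (m - 1)*(m^5 - 4*m^4 - 16*m^3 + 46*m^2 + 63*m - 90) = (m - 1)^2*(m^4 - 3*m^3 - 19*m^2 + 27*m + 90) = (m - 5)*(m - 1)^2*(m^3 + 2*m^2 - 9*m - 18) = (m - 5)*(m - 1)^2*(m + 2)*(m^2 - 9) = (m - 5)*(m - 1)^2*(m + 2)*(m + 3)*(m - 3)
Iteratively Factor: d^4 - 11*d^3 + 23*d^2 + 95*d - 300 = (d + 3)*(d^3 - 14*d^2 + 65*d - 100) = (d - 5)*(d + 3)*(d^2 - 9*d + 20) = (d - 5)^2*(d + 3)*(d - 4)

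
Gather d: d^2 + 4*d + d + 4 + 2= d^2 + 5*d + 6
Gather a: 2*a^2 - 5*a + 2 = 2*a^2 - 5*a + 2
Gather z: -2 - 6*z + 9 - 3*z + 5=12 - 9*z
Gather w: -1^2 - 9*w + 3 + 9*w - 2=0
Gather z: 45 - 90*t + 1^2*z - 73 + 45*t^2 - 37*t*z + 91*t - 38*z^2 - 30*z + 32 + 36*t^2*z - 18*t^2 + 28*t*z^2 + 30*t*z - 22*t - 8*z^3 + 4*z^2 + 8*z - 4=27*t^2 - 21*t - 8*z^3 + z^2*(28*t - 34) + z*(36*t^2 - 7*t - 21)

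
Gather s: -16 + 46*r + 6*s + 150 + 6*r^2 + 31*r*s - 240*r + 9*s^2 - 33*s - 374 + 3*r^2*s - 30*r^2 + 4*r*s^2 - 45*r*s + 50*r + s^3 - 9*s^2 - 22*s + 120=-24*r^2 + 4*r*s^2 - 144*r + s^3 + s*(3*r^2 - 14*r - 49) - 120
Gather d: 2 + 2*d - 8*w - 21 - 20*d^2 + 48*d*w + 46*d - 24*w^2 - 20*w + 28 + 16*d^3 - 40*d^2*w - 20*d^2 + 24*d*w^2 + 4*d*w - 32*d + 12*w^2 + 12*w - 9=16*d^3 + d^2*(-40*w - 40) + d*(24*w^2 + 52*w + 16) - 12*w^2 - 16*w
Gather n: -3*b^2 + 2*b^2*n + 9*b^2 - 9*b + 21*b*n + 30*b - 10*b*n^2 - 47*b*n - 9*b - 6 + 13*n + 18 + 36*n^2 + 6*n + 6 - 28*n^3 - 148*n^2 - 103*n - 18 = 6*b^2 + 12*b - 28*n^3 + n^2*(-10*b - 112) + n*(2*b^2 - 26*b - 84)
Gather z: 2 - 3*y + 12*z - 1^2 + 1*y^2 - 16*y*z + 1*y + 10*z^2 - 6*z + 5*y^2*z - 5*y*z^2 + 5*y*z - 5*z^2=y^2 - 2*y + z^2*(5 - 5*y) + z*(5*y^2 - 11*y + 6) + 1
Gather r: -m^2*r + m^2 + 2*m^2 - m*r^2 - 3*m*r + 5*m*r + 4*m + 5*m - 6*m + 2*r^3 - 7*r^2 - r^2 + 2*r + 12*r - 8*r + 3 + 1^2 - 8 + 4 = 3*m^2 + 3*m + 2*r^3 + r^2*(-m - 8) + r*(-m^2 + 2*m + 6)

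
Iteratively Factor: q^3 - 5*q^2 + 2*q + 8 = (q + 1)*(q^2 - 6*q + 8) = (q - 4)*(q + 1)*(q - 2)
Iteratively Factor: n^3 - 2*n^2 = (n)*(n^2 - 2*n) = n^2*(n - 2)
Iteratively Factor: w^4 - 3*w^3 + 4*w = (w + 1)*(w^3 - 4*w^2 + 4*w) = (w - 2)*(w + 1)*(w^2 - 2*w) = (w - 2)^2*(w + 1)*(w)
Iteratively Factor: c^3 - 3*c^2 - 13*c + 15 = (c + 3)*(c^2 - 6*c + 5) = (c - 5)*(c + 3)*(c - 1)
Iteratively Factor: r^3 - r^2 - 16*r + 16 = (r - 1)*(r^2 - 16) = (r - 1)*(r + 4)*(r - 4)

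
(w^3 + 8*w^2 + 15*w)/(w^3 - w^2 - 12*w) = (w + 5)/(w - 4)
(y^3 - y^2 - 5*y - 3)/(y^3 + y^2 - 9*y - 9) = (y + 1)/(y + 3)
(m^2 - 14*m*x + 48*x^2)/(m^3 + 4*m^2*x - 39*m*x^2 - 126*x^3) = (m - 8*x)/(m^2 + 10*m*x + 21*x^2)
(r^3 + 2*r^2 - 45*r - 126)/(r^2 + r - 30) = (r^2 - 4*r - 21)/(r - 5)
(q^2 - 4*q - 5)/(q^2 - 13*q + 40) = (q + 1)/(q - 8)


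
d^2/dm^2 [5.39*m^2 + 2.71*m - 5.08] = 10.7800000000000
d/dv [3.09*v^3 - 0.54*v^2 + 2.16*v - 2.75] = 9.27*v^2 - 1.08*v + 2.16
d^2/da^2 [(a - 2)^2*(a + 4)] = 6*a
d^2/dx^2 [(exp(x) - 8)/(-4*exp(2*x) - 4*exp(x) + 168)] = (-exp(4*x) + 33*exp(3*x) - 228*exp(2*x) + 1310*exp(x) - 1428)*exp(x)/(4*(exp(6*x) + 3*exp(5*x) - 123*exp(4*x) - 251*exp(3*x) + 5166*exp(2*x) + 5292*exp(x) - 74088))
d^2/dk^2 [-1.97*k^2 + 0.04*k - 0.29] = -3.94000000000000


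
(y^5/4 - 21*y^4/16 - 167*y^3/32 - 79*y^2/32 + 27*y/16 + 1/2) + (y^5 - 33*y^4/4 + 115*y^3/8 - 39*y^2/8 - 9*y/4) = 5*y^5/4 - 153*y^4/16 + 293*y^3/32 - 235*y^2/32 - 9*y/16 + 1/2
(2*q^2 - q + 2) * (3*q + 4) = 6*q^3 + 5*q^2 + 2*q + 8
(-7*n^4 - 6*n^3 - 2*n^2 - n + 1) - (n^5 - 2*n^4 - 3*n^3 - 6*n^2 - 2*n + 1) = -n^5 - 5*n^4 - 3*n^3 + 4*n^2 + n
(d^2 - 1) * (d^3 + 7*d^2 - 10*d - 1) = d^5 + 7*d^4 - 11*d^3 - 8*d^2 + 10*d + 1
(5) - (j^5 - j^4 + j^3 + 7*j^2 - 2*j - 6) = -j^5 + j^4 - j^3 - 7*j^2 + 2*j + 11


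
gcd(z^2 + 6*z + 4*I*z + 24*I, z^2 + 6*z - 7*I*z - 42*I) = z + 6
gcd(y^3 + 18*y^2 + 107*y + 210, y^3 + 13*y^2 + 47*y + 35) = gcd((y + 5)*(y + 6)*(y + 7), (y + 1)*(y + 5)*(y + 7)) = y^2 + 12*y + 35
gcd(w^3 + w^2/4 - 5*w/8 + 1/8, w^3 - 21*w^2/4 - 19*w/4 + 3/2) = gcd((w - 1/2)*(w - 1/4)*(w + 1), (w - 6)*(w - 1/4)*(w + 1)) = w^2 + 3*w/4 - 1/4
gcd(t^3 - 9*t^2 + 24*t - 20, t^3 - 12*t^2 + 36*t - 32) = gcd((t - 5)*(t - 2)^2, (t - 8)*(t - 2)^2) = t^2 - 4*t + 4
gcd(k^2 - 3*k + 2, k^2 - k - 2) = k - 2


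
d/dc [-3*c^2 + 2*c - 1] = 2 - 6*c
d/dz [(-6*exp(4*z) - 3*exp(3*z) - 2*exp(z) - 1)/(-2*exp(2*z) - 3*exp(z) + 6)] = (24*exp(5*z) + 60*exp(4*z) - 126*exp(3*z) - 58*exp(2*z) - 4*exp(z) - 15)*exp(z)/(4*exp(4*z) + 12*exp(3*z) - 15*exp(2*z) - 36*exp(z) + 36)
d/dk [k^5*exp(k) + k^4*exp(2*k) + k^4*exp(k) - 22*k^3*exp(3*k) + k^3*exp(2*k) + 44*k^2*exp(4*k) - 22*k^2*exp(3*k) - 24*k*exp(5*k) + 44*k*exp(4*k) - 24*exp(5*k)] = (k^5 + 2*k^4*exp(k) + 6*k^4 - 66*k^3*exp(2*k) + 6*k^3*exp(k) + 4*k^3 + 176*k^2*exp(3*k) - 132*k^2*exp(2*k) + 3*k^2*exp(k) - 120*k*exp(4*k) + 264*k*exp(3*k) - 44*k*exp(2*k) - 144*exp(4*k) + 44*exp(3*k))*exp(k)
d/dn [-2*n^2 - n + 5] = -4*n - 1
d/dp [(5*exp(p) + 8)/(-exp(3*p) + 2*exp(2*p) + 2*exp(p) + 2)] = (10*exp(3*p) + 14*exp(2*p) - 32*exp(p) - 6)*exp(p)/(exp(6*p) - 4*exp(5*p) + 4*exp(3*p) + 12*exp(2*p) + 8*exp(p) + 4)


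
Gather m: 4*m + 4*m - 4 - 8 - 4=8*m - 16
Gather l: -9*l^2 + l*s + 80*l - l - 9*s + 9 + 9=-9*l^2 + l*(s + 79) - 9*s + 18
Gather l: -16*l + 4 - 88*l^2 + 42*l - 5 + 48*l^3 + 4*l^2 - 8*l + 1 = 48*l^3 - 84*l^2 + 18*l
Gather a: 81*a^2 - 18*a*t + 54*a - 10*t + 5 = 81*a^2 + a*(54 - 18*t) - 10*t + 5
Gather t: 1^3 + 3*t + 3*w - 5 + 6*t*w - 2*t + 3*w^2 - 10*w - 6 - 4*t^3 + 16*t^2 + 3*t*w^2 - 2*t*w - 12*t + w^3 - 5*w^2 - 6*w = -4*t^3 + 16*t^2 + t*(3*w^2 + 4*w - 11) + w^3 - 2*w^2 - 13*w - 10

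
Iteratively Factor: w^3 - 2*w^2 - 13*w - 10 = (w + 2)*(w^2 - 4*w - 5) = (w + 1)*(w + 2)*(w - 5)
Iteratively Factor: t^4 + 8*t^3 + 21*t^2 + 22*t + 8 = (t + 1)*(t^3 + 7*t^2 + 14*t + 8) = (t + 1)*(t + 4)*(t^2 + 3*t + 2) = (t + 1)*(t + 2)*(t + 4)*(t + 1)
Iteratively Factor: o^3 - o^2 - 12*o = (o + 3)*(o^2 - 4*o) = o*(o + 3)*(o - 4)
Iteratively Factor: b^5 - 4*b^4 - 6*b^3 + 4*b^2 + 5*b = (b - 1)*(b^4 - 3*b^3 - 9*b^2 - 5*b) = (b - 1)*(b + 1)*(b^3 - 4*b^2 - 5*b) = (b - 5)*(b - 1)*(b + 1)*(b^2 + b) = b*(b - 5)*(b - 1)*(b + 1)*(b + 1)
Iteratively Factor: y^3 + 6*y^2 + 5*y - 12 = (y + 3)*(y^2 + 3*y - 4) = (y + 3)*(y + 4)*(y - 1)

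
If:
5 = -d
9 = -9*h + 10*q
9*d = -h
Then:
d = -5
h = 45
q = 207/5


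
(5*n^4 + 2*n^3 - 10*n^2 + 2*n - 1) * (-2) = -10*n^4 - 4*n^3 + 20*n^2 - 4*n + 2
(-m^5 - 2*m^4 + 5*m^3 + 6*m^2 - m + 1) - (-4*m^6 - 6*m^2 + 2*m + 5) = 4*m^6 - m^5 - 2*m^4 + 5*m^3 + 12*m^2 - 3*m - 4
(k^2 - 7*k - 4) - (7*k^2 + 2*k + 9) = -6*k^2 - 9*k - 13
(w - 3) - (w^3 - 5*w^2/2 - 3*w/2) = -w^3 + 5*w^2/2 + 5*w/2 - 3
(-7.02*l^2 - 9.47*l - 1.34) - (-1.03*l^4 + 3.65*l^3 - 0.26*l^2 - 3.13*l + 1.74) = 1.03*l^4 - 3.65*l^3 - 6.76*l^2 - 6.34*l - 3.08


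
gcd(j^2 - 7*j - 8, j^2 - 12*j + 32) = j - 8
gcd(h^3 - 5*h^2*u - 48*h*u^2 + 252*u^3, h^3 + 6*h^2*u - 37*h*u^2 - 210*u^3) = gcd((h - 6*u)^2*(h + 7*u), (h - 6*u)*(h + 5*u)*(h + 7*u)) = -h^2 - h*u + 42*u^2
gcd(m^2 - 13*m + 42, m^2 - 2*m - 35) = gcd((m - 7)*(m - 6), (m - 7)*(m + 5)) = m - 7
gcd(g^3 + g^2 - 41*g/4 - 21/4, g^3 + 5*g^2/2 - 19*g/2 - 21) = g^2 + g/2 - 21/2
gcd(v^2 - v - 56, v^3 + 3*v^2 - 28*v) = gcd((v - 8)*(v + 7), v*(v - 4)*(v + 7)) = v + 7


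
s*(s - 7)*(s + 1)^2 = s^4 - 5*s^3 - 13*s^2 - 7*s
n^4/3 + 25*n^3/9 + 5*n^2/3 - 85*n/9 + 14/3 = (n/3 + 1)*(n - 1)*(n - 2/3)*(n + 7)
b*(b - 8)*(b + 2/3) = b^3 - 22*b^2/3 - 16*b/3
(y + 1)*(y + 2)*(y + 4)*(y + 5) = y^4 + 12*y^3 + 49*y^2 + 78*y + 40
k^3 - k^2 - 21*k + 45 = (k - 3)^2*(k + 5)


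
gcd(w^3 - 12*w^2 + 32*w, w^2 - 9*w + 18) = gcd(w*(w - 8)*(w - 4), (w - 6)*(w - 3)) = 1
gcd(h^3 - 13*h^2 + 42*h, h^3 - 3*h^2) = h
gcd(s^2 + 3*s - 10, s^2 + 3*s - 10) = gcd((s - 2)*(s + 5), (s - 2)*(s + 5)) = s^2 + 3*s - 10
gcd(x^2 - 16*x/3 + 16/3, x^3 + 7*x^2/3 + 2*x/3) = 1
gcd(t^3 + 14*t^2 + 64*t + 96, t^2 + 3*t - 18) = t + 6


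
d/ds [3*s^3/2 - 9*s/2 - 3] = 9*s^2/2 - 9/2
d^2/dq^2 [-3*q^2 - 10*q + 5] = -6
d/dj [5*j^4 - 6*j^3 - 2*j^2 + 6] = 2*j*(10*j^2 - 9*j - 2)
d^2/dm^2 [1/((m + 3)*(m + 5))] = 2*((m + 3)^2 + (m + 3)*(m + 5) + (m + 5)^2)/((m + 3)^3*(m + 5)^3)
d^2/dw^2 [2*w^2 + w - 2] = 4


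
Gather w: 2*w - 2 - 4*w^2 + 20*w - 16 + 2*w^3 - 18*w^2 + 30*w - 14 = 2*w^3 - 22*w^2 + 52*w - 32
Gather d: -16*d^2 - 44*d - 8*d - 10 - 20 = -16*d^2 - 52*d - 30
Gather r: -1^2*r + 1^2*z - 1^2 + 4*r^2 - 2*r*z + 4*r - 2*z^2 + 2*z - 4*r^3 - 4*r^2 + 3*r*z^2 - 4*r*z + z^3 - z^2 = -4*r^3 + r*(3*z^2 - 6*z + 3) + z^3 - 3*z^2 + 3*z - 1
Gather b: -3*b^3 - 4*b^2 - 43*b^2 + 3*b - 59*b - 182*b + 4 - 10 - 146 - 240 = -3*b^3 - 47*b^2 - 238*b - 392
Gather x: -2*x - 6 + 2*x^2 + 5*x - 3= 2*x^2 + 3*x - 9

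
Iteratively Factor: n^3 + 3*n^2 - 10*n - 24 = (n + 4)*(n^2 - n - 6) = (n - 3)*(n + 4)*(n + 2)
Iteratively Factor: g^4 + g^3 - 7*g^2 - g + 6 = (g - 2)*(g^3 + 3*g^2 - g - 3) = (g - 2)*(g + 1)*(g^2 + 2*g - 3) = (g - 2)*(g + 1)*(g + 3)*(g - 1)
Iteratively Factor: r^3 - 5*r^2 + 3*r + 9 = (r + 1)*(r^2 - 6*r + 9) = (r - 3)*(r + 1)*(r - 3)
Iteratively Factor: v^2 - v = (v - 1)*(v)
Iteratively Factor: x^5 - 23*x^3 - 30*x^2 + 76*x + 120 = (x - 2)*(x^4 + 2*x^3 - 19*x^2 - 68*x - 60) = (x - 2)*(x + 2)*(x^3 - 19*x - 30) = (x - 2)*(x + 2)^2*(x^2 - 2*x - 15) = (x - 2)*(x + 2)^2*(x + 3)*(x - 5)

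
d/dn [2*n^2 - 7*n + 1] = 4*n - 7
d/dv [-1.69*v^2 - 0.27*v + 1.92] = -3.38*v - 0.27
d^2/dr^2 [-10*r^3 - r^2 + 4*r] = -60*r - 2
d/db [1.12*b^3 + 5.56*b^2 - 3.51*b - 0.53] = 3.36*b^2 + 11.12*b - 3.51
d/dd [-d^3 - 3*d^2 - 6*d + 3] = -3*d^2 - 6*d - 6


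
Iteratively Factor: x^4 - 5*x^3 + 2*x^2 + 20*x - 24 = (x - 3)*(x^3 - 2*x^2 - 4*x + 8) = (x - 3)*(x + 2)*(x^2 - 4*x + 4) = (x - 3)*(x - 2)*(x + 2)*(x - 2)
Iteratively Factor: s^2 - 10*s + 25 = (s - 5)*(s - 5)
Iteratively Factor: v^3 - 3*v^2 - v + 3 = (v - 3)*(v^2 - 1) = (v - 3)*(v - 1)*(v + 1)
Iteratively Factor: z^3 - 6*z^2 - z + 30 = (z - 3)*(z^2 - 3*z - 10) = (z - 5)*(z - 3)*(z + 2)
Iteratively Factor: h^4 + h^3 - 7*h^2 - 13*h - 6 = (h + 2)*(h^3 - h^2 - 5*h - 3) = (h + 1)*(h + 2)*(h^2 - 2*h - 3) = (h - 3)*(h + 1)*(h + 2)*(h + 1)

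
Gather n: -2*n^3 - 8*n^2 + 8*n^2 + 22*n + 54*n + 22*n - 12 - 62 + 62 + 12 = -2*n^3 + 98*n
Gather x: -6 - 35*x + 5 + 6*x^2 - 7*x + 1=6*x^2 - 42*x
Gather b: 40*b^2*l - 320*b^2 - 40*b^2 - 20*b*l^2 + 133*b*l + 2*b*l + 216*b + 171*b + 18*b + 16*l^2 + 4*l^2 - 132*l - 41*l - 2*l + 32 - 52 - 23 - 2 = b^2*(40*l - 360) + b*(-20*l^2 + 135*l + 405) + 20*l^2 - 175*l - 45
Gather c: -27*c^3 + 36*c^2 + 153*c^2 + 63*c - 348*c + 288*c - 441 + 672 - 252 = -27*c^3 + 189*c^2 + 3*c - 21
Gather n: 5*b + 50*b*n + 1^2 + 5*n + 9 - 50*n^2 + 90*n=5*b - 50*n^2 + n*(50*b + 95) + 10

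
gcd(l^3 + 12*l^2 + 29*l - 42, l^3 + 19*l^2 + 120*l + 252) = l^2 + 13*l + 42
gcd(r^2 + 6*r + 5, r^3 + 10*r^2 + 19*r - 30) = r + 5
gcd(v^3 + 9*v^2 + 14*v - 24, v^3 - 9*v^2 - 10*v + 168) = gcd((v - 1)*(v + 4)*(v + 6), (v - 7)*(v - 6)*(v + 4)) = v + 4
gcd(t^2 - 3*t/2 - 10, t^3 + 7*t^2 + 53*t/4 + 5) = t + 5/2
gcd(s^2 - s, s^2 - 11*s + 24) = 1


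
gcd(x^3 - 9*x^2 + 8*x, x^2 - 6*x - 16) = x - 8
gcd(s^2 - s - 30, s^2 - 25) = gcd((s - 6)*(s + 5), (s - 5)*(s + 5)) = s + 5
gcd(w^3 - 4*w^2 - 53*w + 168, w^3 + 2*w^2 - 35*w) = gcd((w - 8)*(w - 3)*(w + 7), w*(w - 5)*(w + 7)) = w + 7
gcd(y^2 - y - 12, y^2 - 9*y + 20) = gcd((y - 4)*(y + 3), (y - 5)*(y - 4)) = y - 4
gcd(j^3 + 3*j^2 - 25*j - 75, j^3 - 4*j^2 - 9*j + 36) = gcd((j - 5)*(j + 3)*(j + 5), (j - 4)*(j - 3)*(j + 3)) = j + 3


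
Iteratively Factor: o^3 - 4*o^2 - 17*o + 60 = (o - 3)*(o^2 - o - 20) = (o - 5)*(o - 3)*(o + 4)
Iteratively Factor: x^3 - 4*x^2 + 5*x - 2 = (x - 1)*(x^2 - 3*x + 2) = (x - 1)^2*(x - 2)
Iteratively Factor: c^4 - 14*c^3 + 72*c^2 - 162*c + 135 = (c - 5)*(c^3 - 9*c^2 + 27*c - 27) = (c - 5)*(c - 3)*(c^2 - 6*c + 9) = (c - 5)*(c - 3)^2*(c - 3)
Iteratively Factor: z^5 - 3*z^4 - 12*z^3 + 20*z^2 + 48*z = (z - 3)*(z^4 - 12*z^2 - 16*z) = (z - 3)*(z + 2)*(z^3 - 2*z^2 - 8*z) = z*(z - 3)*(z + 2)*(z^2 - 2*z - 8) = z*(z - 4)*(z - 3)*(z + 2)*(z + 2)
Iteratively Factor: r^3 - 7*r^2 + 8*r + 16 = (r - 4)*(r^2 - 3*r - 4) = (r - 4)*(r + 1)*(r - 4)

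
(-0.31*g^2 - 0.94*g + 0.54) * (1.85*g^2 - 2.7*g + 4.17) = -0.5735*g^4 - 0.902*g^3 + 2.2443*g^2 - 5.3778*g + 2.2518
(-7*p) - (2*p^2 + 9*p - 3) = -2*p^2 - 16*p + 3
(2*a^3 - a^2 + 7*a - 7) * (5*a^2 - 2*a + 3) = 10*a^5 - 9*a^4 + 43*a^3 - 52*a^2 + 35*a - 21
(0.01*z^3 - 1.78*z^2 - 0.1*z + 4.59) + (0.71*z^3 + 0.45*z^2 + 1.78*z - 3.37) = 0.72*z^3 - 1.33*z^2 + 1.68*z + 1.22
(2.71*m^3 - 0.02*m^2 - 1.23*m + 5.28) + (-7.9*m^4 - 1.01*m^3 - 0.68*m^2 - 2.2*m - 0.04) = -7.9*m^4 + 1.7*m^3 - 0.7*m^2 - 3.43*m + 5.24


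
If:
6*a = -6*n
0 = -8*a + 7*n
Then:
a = 0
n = 0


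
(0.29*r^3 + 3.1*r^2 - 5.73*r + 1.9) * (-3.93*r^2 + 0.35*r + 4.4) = -1.1397*r^5 - 12.0815*r^4 + 24.8799*r^3 + 4.1675*r^2 - 24.547*r + 8.36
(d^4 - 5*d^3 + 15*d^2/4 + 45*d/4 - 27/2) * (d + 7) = d^5 + 2*d^4 - 125*d^3/4 + 75*d^2/2 + 261*d/4 - 189/2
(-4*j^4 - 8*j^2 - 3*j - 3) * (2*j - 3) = -8*j^5 + 12*j^4 - 16*j^3 + 18*j^2 + 3*j + 9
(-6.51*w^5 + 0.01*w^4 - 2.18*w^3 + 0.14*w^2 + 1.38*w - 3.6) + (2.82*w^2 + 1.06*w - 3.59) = -6.51*w^5 + 0.01*w^4 - 2.18*w^3 + 2.96*w^2 + 2.44*w - 7.19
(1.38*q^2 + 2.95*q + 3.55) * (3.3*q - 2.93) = 4.554*q^3 + 5.6916*q^2 + 3.0715*q - 10.4015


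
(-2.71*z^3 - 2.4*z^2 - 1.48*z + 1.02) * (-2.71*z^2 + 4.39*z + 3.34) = 7.3441*z^5 - 5.3929*z^4 - 15.5766*z^3 - 17.2774*z^2 - 0.465400000000001*z + 3.4068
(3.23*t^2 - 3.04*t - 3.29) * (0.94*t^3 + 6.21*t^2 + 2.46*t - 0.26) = 3.0362*t^5 + 17.2007*t^4 - 14.0252*t^3 - 28.7491*t^2 - 7.303*t + 0.8554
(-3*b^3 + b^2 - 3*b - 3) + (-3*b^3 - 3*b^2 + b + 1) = -6*b^3 - 2*b^2 - 2*b - 2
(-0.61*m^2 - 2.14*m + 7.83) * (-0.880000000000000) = 0.5368*m^2 + 1.8832*m - 6.8904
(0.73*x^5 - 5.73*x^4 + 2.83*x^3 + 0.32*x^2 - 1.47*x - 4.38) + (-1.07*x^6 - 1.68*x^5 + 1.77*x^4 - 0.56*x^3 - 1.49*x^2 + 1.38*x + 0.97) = -1.07*x^6 - 0.95*x^5 - 3.96*x^4 + 2.27*x^3 - 1.17*x^2 - 0.0900000000000001*x - 3.41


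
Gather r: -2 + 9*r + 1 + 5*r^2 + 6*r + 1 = 5*r^2 + 15*r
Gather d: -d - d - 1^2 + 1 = -2*d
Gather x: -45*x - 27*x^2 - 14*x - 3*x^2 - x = -30*x^2 - 60*x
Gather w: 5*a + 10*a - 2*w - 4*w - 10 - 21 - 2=15*a - 6*w - 33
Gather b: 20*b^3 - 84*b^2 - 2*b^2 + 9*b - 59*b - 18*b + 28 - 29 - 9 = 20*b^3 - 86*b^2 - 68*b - 10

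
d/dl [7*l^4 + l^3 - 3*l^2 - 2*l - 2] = 28*l^3 + 3*l^2 - 6*l - 2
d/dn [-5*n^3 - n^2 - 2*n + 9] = -15*n^2 - 2*n - 2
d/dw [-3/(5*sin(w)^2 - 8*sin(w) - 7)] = 6*(5*sin(w) - 4)*cos(w)/(-5*sin(w)^2 + 8*sin(w) + 7)^2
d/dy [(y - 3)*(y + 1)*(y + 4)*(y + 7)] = 4*y^3 + 27*y^2 + 6*y - 89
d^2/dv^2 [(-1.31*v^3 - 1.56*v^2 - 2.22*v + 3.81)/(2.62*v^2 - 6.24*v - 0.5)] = (-1.4210854715202e-14*v^4 - 186.934904*v^3 + 120.135384*v^2 - 393.147768*v + 319.759512)/(17.984728*v^6 - 128.501568*v^5 + 295.752936*v^4 - 193.924224*v^3 - 56.4414*v^2 - 4.68*v - 0.125)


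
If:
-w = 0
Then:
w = 0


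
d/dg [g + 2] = 1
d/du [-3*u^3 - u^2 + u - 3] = -9*u^2 - 2*u + 1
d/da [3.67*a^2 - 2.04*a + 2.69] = 7.34*a - 2.04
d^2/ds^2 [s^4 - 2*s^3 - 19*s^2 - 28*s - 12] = 12*s^2 - 12*s - 38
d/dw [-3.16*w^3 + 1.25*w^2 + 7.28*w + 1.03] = -9.48*w^2 + 2.5*w + 7.28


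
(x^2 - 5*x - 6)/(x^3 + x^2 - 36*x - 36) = 1/(x + 6)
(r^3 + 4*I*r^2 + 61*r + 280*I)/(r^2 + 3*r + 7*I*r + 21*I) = (r^2 - 3*I*r + 40)/(r + 3)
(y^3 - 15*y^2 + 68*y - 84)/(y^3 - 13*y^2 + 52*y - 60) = (y - 7)/(y - 5)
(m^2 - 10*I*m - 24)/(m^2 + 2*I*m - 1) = (m^2 - 10*I*m - 24)/(m^2 + 2*I*m - 1)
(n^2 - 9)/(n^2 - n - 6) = (n + 3)/(n + 2)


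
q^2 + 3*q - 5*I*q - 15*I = (q + 3)*(q - 5*I)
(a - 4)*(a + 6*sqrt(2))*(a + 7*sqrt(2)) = a^3 - 4*a^2 + 13*sqrt(2)*a^2 - 52*sqrt(2)*a + 84*a - 336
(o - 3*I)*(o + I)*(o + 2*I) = o^3 + 7*o + 6*I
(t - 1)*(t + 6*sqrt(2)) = t^2 - t + 6*sqrt(2)*t - 6*sqrt(2)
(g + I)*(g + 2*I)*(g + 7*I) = g^3 + 10*I*g^2 - 23*g - 14*I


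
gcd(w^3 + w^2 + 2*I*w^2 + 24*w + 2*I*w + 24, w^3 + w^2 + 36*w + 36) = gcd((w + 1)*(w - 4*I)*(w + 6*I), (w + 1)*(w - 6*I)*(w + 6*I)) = w^2 + w*(1 + 6*I) + 6*I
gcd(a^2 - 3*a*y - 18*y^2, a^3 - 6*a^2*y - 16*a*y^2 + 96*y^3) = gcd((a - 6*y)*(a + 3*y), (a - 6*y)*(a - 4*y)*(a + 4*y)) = -a + 6*y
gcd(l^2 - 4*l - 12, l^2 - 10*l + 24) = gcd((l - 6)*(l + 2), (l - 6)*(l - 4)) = l - 6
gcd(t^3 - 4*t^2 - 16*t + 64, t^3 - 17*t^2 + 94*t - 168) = t - 4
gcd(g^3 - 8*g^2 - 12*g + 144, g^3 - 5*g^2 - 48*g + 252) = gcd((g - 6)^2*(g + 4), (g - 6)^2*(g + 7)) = g^2 - 12*g + 36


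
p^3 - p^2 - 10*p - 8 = (p - 4)*(p + 1)*(p + 2)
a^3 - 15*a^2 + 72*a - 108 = (a - 6)^2*(a - 3)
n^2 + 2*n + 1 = (n + 1)^2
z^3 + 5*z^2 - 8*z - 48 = (z - 3)*(z + 4)^2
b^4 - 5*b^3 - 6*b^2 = b^2*(b - 6)*(b + 1)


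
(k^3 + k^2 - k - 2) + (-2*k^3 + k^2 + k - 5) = -k^3 + 2*k^2 - 7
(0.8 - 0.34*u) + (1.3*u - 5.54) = 0.96*u - 4.74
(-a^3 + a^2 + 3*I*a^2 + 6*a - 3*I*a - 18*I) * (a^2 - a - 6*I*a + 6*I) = -a^5 + 2*a^4 + 9*I*a^4 + 23*a^3 - 18*I*a^3 - 42*a^2 - 45*I*a^2 - 90*a + 54*I*a + 108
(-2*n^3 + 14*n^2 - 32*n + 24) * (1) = -2*n^3 + 14*n^2 - 32*n + 24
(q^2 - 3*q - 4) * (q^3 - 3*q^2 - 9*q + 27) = q^5 - 6*q^4 - 4*q^3 + 66*q^2 - 45*q - 108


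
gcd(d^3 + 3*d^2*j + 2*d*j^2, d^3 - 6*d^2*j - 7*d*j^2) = d^2 + d*j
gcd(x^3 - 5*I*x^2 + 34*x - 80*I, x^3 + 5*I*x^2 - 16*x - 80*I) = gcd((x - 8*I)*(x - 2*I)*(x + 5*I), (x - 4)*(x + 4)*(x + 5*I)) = x + 5*I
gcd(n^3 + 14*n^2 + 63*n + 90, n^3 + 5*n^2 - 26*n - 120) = n + 6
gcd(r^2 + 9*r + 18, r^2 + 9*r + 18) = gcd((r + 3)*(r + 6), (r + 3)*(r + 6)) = r^2 + 9*r + 18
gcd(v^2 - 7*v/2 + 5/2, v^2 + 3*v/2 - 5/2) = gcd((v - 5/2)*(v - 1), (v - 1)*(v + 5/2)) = v - 1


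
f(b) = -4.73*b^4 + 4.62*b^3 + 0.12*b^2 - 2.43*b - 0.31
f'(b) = -18.92*b^3 + 13.86*b^2 + 0.24*b - 2.43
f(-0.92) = -4.96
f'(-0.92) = 23.81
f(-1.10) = -10.57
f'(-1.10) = 39.26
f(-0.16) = 0.06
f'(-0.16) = -2.04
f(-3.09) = -559.18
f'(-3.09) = 687.37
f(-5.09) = -3769.00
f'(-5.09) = 2850.46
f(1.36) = -7.95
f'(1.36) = -24.06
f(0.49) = -1.20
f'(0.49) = -1.21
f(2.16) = -61.40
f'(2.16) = -127.92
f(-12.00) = -106018.51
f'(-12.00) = 34684.29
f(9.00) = -27678.01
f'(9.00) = -12670.29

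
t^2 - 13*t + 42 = (t - 7)*(t - 6)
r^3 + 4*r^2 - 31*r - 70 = (r - 5)*(r + 2)*(r + 7)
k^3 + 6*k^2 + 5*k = k*(k + 1)*(k + 5)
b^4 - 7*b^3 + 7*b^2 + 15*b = b*(b - 5)*(b - 3)*(b + 1)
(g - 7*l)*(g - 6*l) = g^2 - 13*g*l + 42*l^2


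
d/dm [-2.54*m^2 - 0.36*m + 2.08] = -5.08*m - 0.36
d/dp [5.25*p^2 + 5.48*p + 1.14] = 10.5*p + 5.48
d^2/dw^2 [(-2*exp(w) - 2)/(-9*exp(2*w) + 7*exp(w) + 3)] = (162*exp(4*w) + 774*exp(3*w) - 54*exp(2*w) + 272*exp(w) - 24)*exp(w)/(729*exp(6*w) - 1701*exp(5*w) + 594*exp(4*w) + 791*exp(3*w) - 198*exp(2*w) - 189*exp(w) - 27)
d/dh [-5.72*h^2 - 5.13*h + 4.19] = -11.44*h - 5.13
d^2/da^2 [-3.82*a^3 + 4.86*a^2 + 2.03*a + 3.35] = 9.72 - 22.92*a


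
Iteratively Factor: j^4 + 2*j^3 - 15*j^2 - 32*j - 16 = (j - 4)*(j^3 + 6*j^2 + 9*j + 4) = (j - 4)*(j + 1)*(j^2 + 5*j + 4) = (j - 4)*(j + 1)^2*(j + 4)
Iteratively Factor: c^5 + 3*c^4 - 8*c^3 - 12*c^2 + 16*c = (c + 2)*(c^4 + c^3 - 10*c^2 + 8*c) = (c - 2)*(c + 2)*(c^3 + 3*c^2 - 4*c) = (c - 2)*(c - 1)*(c + 2)*(c^2 + 4*c) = (c - 2)*(c - 1)*(c + 2)*(c + 4)*(c)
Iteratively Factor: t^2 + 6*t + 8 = (t + 2)*(t + 4)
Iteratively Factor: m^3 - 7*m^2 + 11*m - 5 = (m - 1)*(m^2 - 6*m + 5) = (m - 5)*(m - 1)*(m - 1)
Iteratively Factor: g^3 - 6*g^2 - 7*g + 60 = (g + 3)*(g^2 - 9*g + 20) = (g - 5)*(g + 3)*(g - 4)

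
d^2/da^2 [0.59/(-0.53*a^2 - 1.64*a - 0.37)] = (0.331462*a^2 + 1.025656*a - 0.59*(1.06*a + 1.64)*(2.12*a + 3.28) + 0.231398)/(0.53*a^2 + 1.64*a + 0.37)^3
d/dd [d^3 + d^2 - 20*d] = 3*d^2 + 2*d - 20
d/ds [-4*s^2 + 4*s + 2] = 4 - 8*s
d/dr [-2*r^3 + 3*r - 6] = 3 - 6*r^2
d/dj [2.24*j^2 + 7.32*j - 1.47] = 4.48*j + 7.32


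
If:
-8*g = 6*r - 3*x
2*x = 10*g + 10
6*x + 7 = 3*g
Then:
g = -37/27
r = 73/81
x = -50/27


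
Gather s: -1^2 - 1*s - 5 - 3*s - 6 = -4*s - 12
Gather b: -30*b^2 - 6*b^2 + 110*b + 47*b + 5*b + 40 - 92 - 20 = -36*b^2 + 162*b - 72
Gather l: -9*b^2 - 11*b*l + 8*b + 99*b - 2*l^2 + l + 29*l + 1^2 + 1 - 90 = -9*b^2 + 107*b - 2*l^2 + l*(30 - 11*b) - 88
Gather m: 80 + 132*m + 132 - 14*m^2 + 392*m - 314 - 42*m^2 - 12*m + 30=-56*m^2 + 512*m - 72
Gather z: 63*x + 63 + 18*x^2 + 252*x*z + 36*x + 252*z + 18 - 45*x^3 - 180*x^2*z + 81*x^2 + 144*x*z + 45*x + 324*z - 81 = -45*x^3 + 99*x^2 + 144*x + z*(-180*x^2 + 396*x + 576)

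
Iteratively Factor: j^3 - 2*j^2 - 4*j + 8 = (j - 2)*(j^2 - 4) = (j - 2)*(j + 2)*(j - 2)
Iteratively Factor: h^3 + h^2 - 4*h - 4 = (h + 2)*(h^2 - h - 2) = (h - 2)*(h + 2)*(h + 1)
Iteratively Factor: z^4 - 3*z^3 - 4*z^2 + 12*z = (z - 3)*(z^3 - 4*z) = (z - 3)*(z + 2)*(z^2 - 2*z) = z*(z - 3)*(z + 2)*(z - 2)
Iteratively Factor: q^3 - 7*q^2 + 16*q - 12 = (q - 2)*(q^2 - 5*q + 6) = (q - 2)^2*(q - 3)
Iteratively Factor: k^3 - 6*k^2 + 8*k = (k)*(k^2 - 6*k + 8) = k*(k - 2)*(k - 4)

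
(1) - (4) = -3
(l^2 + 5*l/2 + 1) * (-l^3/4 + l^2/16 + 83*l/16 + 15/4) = -l^5/4 - 9*l^4/16 + 163*l^3/32 + 537*l^2/32 + 233*l/16 + 15/4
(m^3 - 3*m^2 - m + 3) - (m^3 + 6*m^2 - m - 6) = 9 - 9*m^2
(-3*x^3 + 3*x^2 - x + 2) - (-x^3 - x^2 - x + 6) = -2*x^3 + 4*x^2 - 4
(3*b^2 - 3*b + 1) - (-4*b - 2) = 3*b^2 + b + 3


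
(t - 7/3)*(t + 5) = t^2 + 8*t/3 - 35/3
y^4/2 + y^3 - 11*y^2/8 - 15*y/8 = y*(y/2 + 1/2)*(y - 3/2)*(y + 5/2)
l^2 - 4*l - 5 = (l - 5)*(l + 1)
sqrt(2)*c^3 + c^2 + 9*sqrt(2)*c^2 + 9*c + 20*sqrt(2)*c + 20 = (c + 4)*(c + 5)*(sqrt(2)*c + 1)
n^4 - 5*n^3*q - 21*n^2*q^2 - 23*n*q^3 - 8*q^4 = (n - 8*q)*(n + q)^3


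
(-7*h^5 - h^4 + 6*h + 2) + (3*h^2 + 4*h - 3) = -7*h^5 - h^4 + 3*h^2 + 10*h - 1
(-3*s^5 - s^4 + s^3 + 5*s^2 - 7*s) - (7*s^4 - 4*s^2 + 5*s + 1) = -3*s^5 - 8*s^4 + s^3 + 9*s^2 - 12*s - 1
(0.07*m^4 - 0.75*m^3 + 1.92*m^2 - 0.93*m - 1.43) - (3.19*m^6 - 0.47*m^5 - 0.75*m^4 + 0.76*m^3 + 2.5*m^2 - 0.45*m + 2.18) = -3.19*m^6 + 0.47*m^5 + 0.82*m^4 - 1.51*m^3 - 0.58*m^2 - 0.48*m - 3.61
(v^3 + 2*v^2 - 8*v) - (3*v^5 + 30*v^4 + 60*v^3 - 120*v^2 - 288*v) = -3*v^5 - 30*v^4 - 59*v^3 + 122*v^2 + 280*v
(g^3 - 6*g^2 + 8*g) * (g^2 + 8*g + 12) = g^5 + 2*g^4 - 28*g^3 - 8*g^2 + 96*g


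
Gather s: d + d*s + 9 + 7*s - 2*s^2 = d - 2*s^2 + s*(d + 7) + 9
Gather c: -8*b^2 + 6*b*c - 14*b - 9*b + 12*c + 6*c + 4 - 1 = -8*b^2 - 23*b + c*(6*b + 18) + 3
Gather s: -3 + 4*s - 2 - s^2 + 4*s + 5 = -s^2 + 8*s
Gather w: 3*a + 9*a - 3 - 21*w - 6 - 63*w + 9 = 12*a - 84*w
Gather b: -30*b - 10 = -30*b - 10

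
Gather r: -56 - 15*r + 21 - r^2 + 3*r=-r^2 - 12*r - 35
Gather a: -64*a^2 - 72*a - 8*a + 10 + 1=-64*a^2 - 80*a + 11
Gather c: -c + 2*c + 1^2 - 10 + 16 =c + 7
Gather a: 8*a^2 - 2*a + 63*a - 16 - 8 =8*a^2 + 61*a - 24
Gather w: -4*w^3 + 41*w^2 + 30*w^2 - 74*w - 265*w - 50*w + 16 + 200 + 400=-4*w^3 + 71*w^2 - 389*w + 616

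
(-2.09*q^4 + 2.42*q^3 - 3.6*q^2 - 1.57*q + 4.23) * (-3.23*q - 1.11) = 6.7507*q^5 - 5.4967*q^4 + 8.9418*q^3 + 9.0671*q^2 - 11.9202*q - 4.6953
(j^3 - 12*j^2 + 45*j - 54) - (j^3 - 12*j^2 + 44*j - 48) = j - 6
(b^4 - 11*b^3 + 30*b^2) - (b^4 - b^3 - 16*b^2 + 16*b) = -10*b^3 + 46*b^2 - 16*b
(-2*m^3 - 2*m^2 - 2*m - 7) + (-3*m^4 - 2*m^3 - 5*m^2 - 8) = -3*m^4 - 4*m^3 - 7*m^2 - 2*m - 15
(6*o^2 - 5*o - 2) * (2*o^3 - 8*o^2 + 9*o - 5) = 12*o^5 - 58*o^4 + 90*o^3 - 59*o^2 + 7*o + 10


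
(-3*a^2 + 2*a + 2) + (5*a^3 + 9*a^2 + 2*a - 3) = 5*a^3 + 6*a^2 + 4*a - 1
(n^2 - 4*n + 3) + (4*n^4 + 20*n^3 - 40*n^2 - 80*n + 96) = 4*n^4 + 20*n^3 - 39*n^2 - 84*n + 99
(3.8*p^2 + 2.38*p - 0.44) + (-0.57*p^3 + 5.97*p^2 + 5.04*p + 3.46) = -0.57*p^3 + 9.77*p^2 + 7.42*p + 3.02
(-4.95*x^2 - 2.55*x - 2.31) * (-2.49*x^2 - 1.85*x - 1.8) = 12.3255*x^4 + 15.507*x^3 + 19.3794*x^2 + 8.8635*x + 4.158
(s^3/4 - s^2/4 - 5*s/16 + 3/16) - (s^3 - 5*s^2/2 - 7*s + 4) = -3*s^3/4 + 9*s^2/4 + 107*s/16 - 61/16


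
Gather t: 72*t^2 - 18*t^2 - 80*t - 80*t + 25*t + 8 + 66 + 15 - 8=54*t^2 - 135*t + 81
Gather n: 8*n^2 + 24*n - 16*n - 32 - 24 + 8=8*n^2 + 8*n - 48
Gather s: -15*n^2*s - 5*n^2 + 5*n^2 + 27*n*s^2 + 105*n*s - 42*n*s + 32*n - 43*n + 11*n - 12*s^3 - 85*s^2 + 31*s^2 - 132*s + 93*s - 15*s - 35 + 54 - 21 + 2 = -12*s^3 + s^2*(27*n - 54) + s*(-15*n^2 + 63*n - 54)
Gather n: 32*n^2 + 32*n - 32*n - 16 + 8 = 32*n^2 - 8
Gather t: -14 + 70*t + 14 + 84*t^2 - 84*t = 84*t^2 - 14*t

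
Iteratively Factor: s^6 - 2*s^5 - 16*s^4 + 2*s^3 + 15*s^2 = (s + 3)*(s^5 - 5*s^4 - s^3 + 5*s^2) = s*(s + 3)*(s^4 - 5*s^3 - s^2 + 5*s) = s*(s - 5)*(s + 3)*(s^3 - s) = s*(s - 5)*(s + 1)*(s + 3)*(s^2 - s) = s*(s - 5)*(s - 1)*(s + 1)*(s + 3)*(s)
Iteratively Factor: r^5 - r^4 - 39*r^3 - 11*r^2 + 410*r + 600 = (r - 5)*(r^4 + 4*r^3 - 19*r^2 - 106*r - 120) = (r - 5)*(r + 4)*(r^3 - 19*r - 30) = (r - 5)*(r + 3)*(r + 4)*(r^2 - 3*r - 10) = (r - 5)^2*(r + 3)*(r + 4)*(r + 2)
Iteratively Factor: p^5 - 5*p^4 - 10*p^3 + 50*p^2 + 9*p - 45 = (p - 5)*(p^4 - 10*p^2 + 9) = (p - 5)*(p - 3)*(p^3 + 3*p^2 - p - 3) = (p - 5)*(p - 3)*(p + 1)*(p^2 + 2*p - 3) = (p - 5)*(p - 3)*(p - 1)*(p + 1)*(p + 3)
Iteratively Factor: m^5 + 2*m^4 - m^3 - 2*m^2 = (m)*(m^4 + 2*m^3 - m^2 - 2*m) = m*(m + 1)*(m^3 + m^2 - 2*m) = m*(m + 1)*(m + 2)*(m^2 - m) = m*(m - 1)*(m + 1)*(m + 2)*(m)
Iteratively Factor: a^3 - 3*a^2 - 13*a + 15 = (a + 3)*(a^2 - 6*a + 5) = (a - 1)*(a + 3)*(a - 5)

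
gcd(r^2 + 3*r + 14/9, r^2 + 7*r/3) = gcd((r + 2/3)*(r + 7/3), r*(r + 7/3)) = r + 7/3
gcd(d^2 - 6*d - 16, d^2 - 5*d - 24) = d - 8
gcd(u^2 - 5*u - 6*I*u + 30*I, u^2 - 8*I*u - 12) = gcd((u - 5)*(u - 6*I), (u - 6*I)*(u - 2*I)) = u - 6*I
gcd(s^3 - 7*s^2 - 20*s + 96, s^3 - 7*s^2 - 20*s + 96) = s^3 - 7*s^2 - 20*s + 96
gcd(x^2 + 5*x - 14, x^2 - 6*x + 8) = x - 2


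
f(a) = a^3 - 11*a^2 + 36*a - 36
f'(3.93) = -4.13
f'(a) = 3*a^2 - 22*a + 36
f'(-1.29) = 69.37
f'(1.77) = 6.46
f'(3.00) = -3.00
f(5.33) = -5.20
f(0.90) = -11.78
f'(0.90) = 18.63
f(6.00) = 0.00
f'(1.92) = 4.82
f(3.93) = -3.72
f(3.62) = -2.39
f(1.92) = -0.35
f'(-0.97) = 60.16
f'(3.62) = -4.33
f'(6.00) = 12.00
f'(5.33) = 3.97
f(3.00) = 0.00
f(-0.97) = -82.18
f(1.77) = -1.20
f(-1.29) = -102.89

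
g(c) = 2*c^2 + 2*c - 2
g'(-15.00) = -58.00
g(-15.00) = 418.00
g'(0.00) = 2.00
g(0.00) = -2.00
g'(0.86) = 5.44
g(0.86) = 1.20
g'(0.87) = 5.48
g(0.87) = 1.25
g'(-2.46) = -7.84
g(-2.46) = 5.18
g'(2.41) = 11.64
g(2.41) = 14.44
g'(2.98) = 13.92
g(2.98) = 21.72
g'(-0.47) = 0.12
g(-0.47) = -2.50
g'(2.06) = 10.24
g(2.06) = 10.61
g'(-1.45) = -3.80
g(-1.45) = -0.70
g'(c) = 4*c + 2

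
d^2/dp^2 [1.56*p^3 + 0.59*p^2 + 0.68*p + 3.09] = 9.36*p + 1.18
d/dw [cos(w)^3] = -3*sin(w)*cos(w)^2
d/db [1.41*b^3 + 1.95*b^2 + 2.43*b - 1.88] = 4.23*b^2 + 3.9*b + 2.43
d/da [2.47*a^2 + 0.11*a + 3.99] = 4.94*a + 0.11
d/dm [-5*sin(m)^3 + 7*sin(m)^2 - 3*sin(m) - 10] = (-15*sin(m)^2 + 14*sin(m) - 3)*cos(m)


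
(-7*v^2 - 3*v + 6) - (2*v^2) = -9*v^2 - 3*v + 6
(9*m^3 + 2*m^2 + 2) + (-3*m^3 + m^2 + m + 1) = 6*m^3 + 3*m^2 + m + 3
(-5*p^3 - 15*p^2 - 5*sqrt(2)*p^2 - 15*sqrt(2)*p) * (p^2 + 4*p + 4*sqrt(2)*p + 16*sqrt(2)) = -5*p^5 - 25*sqrt(2)*p^4 - 35*p^4 - 175*sqrt(2)*p^3 - 100*p^3 - 300*sqrt(2)*p^2 - 280*p^2 - 480*p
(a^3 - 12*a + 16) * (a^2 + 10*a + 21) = a^5 + 10*a^4 + 9*a^3 - 104*a^2 - 92*a + 336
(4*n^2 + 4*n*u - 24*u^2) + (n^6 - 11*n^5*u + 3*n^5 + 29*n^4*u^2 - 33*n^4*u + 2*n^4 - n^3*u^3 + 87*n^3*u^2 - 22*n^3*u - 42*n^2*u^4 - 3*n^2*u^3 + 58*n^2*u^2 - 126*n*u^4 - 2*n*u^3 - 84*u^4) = n^6 - 11*n^5*u + 3*n^5 + 29*n^4*u^2 - 33*n^4*u + 2*n^4 - n^3*u^3 + 87*n^3*u^2 - 22*n^3*u - 42*n^2*u^4 - 3*n^2*u^3 + 58*n^2*u^2 + 4*n^2 - 126*n*u^4 - 2*n*u^3 + 4*n*u - 84*u^4 - 24*u^2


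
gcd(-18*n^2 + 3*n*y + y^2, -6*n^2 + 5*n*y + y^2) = 6*n + y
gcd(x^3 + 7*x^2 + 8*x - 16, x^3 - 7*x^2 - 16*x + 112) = x + 4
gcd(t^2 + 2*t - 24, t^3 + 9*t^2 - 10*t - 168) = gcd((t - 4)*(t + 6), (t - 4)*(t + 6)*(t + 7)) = t^2 + 2*t - 24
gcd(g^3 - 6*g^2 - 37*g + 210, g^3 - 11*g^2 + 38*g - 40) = g - 5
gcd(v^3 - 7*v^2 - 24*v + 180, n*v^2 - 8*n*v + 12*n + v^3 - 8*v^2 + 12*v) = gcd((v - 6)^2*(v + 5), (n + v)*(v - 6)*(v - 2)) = v - 6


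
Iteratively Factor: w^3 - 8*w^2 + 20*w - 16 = (w - 2)*(w^2 - 6*w + 8) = (w - 2)^2*(w - 4)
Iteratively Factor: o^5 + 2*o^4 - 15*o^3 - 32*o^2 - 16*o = (o + 4)*(o^4 - 2*o^3 - 7*o^2 - 4*o) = o*(o + 4)*(o^3 - 2*o^2 - 7*o - 4) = o*(o - 4)*(o + 4)*(o^2 + 2*o + 1) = o*(o - 4)*(o + 1)*(o + 4)*(o + 1)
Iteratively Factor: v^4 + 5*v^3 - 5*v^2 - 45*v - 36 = (v + 1)*(v^3 + 4*v^2 - 9*v - 36) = (v + 1)*(v + 4)*(v^2 - 9) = (v - 3)*(v + 1)*(v + 4)*(v + 3)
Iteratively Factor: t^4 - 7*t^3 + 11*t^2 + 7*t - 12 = (t - 1)*(t^3 - 6*t^2 + 5*t + 12) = (t - 1)*(t + 1)*(t^2 - 7*t + 12) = (t - 3)*(t - 1)*(t + 1)*(t - 4)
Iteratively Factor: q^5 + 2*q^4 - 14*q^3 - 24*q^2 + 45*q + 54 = (q + 3)*(q^4 - q^3 - 11*q^2 + 9*q + 18) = (q + 1)*(q + 3)*(q^3 - 2*q^2 - 9*q + 18) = (q + 1)*(q + 3)^2*(q^2 - 5*q + 6) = (q - 2)*(q + 1)*(q + 3)^2*(q - 3)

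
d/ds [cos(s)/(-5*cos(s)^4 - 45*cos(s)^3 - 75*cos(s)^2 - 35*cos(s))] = -3*(cos(s) + 5)*sin(s)/(5*(cos(s) + 1)^3*(cos(s) + 7)^2)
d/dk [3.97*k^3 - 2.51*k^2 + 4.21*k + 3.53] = 11.91*k^2 - 5.02*k + 4.21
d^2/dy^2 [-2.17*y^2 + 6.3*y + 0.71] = -4.34000000000000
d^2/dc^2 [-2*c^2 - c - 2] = -4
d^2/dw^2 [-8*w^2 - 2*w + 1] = -16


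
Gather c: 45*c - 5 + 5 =45*c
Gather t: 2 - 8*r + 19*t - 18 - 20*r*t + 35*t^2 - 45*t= -8*r + 35*t^2 + t*(-20*r - 26) - 16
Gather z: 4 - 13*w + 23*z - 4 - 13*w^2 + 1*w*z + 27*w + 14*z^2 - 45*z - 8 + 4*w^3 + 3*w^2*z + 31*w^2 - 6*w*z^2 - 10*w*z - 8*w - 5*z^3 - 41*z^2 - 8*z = 4*w^3 + 18*w^2 + 6*w - 5*z^3 + z^2*(-6*w - 27) + z*(3*w^2 - 9*w - 30) - 8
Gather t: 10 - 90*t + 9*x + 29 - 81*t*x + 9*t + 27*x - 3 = t*(-81*x - 81) + 36*x + 36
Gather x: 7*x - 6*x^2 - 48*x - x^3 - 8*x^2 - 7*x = -x^3 - 14*x^2 - 48*x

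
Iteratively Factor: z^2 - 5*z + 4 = (z - 1)*(z - 4)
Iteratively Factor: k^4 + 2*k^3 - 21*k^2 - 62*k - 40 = (k + 2)*(k^3 - 21*k - 20) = (k + 2)*(k + 4)*(k^2 - 4*k - 5) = (k + 1)*(k + 2)*(k + 4)*(k - 5)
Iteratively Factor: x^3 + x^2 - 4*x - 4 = (x - 2)*(x^2 + 3*x + 2) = (x - 2)*(x + 1)*(x + 2)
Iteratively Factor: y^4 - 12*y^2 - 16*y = (y - 4)*(y^3 + 4*y^2 + 4*y) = y*(y - 4)*(y^2 + 4*y + 4) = y*(y - 4)*(y + 2)*(y + 2)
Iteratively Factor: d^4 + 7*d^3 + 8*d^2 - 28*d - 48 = (d + 3)*(d^3 + 4*d^2 - 4*d - 16) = (d + 2)*(d + 3)*(d^2 + 2*d - 8) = (d + 2)*(d + 3)*(d + 4)*(d - 2)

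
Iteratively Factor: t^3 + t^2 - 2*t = (t - 1)*(t^2 + 2*t) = t*(t - 1)*(t + 2)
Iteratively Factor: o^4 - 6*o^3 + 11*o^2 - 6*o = (o - 3)*(o^3 - 3*o^2 + 2*o) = (o - 3)*(o - 2)*(o^2 - o) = o*(o - 3)*(o - 2)*(o - 1)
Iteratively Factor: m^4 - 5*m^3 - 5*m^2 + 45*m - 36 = (m - 4)*(m^3 - m^2 - 9*m + 9) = (m - 4)*(m + 3)*(m^2 - 4*m + 3) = (m - 4)*(m - 3)*(m + 3)*(m - 1)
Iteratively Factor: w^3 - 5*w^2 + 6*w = (w - 3)*(w^2 - 2*w) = (w - 3)*(w - 2)*(w)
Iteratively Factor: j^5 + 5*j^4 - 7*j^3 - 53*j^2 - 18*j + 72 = (j - 3)*(j^4 + 8*j^3 + 17*j^2 - 2*j - 24) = (j - 3)*(j + 4)*(j^3 + 4*j^2 + j - 6) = (j - 3)*(j + 2)*(j + 4)*(j^2 + 2*j - 3) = (j - 3)*(j + 2)*(j + 3)*(j + 4)*(j - 1)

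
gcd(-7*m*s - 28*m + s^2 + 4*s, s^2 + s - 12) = s + 4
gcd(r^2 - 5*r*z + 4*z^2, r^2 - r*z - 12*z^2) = -r + 4*z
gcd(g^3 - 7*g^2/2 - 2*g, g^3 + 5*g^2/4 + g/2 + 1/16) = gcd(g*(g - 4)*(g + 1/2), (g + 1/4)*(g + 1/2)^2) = g + 1/2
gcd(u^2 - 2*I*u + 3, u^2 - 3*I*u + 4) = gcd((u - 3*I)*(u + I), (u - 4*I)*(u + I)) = u + I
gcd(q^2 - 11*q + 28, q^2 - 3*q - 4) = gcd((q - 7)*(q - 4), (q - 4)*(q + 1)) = q - 4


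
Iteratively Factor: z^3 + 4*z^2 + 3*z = (z + 1)*(z^2 + 3*z) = (z + 1)*(z + 3)*(z)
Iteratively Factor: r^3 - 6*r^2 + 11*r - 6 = (r - 2)*(r^2 - 4*r + 3) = (r - 3)*(r - 2)*(r - 1)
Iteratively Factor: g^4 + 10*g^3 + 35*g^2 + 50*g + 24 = (g + 3)*(g^3 + 7*g^2 + 14*g + 8) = (g + 2)*(g + 3)*(g^2 + 5*g + 4) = (g + 1)*(g + 2)*(g + 3)*(g + 4)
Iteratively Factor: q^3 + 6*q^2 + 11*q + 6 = (q + 1)*(q^2 + 5*q + 6) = (q + 1)*(q + 2)*(q + 3)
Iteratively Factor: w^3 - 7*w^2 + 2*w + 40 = (w - 4)*(w^2 - 3*w - 10) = (w - 4)*(w + 2)*(w - 5)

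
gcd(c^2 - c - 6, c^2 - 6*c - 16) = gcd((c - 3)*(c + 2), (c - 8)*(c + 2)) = c + 2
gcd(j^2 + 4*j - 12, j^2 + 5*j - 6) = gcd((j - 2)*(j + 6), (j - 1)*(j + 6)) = j + 6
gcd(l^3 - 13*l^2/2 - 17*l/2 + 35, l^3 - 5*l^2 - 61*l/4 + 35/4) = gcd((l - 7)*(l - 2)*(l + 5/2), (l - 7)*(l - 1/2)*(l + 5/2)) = l^2 - 9*l/2 - 35/2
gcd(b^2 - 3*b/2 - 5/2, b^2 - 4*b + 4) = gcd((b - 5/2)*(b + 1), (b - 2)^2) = 1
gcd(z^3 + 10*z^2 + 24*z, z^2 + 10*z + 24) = z^2 + 10*z + 24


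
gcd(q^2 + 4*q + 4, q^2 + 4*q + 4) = q^2 + 4*q + 4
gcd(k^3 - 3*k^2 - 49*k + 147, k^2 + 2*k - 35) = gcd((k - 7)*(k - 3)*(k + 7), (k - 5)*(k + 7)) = k + 7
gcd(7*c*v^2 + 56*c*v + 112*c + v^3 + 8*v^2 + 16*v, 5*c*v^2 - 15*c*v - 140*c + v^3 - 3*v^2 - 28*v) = v + 4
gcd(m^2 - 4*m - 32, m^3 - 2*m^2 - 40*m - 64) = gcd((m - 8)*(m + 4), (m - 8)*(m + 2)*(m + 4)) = m^2 - 4*m - 32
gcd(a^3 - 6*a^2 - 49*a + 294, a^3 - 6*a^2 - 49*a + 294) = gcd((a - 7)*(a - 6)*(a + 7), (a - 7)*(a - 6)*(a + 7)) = a^3 - 6*a^2 - 49*a + 294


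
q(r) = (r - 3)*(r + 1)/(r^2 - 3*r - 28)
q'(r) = (3 - 2*r)*(r - 3)*(r + 1)/(r^2 - 3*r - 28)^2 + (r - 3)/(r^2 - 3*r - 28) + (r + 1)/(r^2 - 3*r - 28) = (-r^2 - 50*r + 47)/(r^4 - 6*r^3 - 47*r^2 + 168*r + 784)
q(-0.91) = 0.01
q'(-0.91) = 0.15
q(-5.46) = 2.07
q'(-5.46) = 0.88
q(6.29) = -3.28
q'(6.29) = -5.75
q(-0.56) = 0.06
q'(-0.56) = 0.11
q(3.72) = -0.13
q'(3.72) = -0.24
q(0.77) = 0.13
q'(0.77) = 0.01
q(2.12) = 0.09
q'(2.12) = -0.07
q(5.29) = -0.91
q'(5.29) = -0.97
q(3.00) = 0.00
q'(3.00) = -0.14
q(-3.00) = -1.20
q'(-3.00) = 1.88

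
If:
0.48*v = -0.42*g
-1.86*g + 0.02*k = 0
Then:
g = -1.14285714285714*v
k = -106.285714285714*v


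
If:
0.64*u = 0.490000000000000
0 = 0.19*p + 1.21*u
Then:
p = -4.88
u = 0.77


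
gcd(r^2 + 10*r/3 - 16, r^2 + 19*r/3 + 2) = r + 6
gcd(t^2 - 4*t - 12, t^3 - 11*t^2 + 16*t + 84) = t^2 - 4*t - 12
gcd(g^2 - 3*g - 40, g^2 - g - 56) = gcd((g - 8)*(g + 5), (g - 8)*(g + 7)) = g - 8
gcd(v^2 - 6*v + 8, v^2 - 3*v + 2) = v - 2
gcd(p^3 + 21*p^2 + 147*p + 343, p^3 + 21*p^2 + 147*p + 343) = p^3 + 21*p^2 + 147*p + 343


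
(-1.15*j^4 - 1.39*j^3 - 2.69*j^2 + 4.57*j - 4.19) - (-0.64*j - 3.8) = -1.15*j^4 - 1.39*j^3 - 2.69*j^2 + 5.21*j - 0.390000000000001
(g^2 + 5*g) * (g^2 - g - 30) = g^4 + 4*g^3 - 35*g^2 - 150*g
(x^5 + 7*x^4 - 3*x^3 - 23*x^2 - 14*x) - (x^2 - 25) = x^5 + 7*x^4 - 3*x^3 - 24*x^2 - 14*x + 25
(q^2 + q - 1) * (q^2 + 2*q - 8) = q^4 + 3*q^3 - 7*q^2 - 10*q + 8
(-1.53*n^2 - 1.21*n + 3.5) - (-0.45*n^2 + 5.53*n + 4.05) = -1.08*n^2 - 6.74*n - 0.55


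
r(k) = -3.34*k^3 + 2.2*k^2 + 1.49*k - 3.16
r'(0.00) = 1.49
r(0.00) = -3.16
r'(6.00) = -332.83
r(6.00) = -636.46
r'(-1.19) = -17.94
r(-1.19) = 3.81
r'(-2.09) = -51.47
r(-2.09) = 33.83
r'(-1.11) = -15.74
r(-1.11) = 2.46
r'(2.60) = -54.81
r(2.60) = -43.12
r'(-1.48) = -26.97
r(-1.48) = 10.28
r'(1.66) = -18.82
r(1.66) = -9.90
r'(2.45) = -47.88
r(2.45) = -35.42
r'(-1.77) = -37.69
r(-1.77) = 19.62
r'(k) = -10.02*k^2 + 4.4*k + 1.49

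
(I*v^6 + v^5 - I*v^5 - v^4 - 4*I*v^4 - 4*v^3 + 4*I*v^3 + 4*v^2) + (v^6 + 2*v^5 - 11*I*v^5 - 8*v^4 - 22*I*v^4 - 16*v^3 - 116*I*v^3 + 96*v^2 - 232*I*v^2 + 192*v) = v^6 + I*v^6 + 3*v^5 - 12*I*v^5 - 9*v^4 - 26*I*v^4 - 20*v^3 - 112*I*v^3 + 100*v^2 - 232*I*v^2 + 192*v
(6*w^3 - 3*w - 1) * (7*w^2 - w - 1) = 42*w^5 - 6*w^4 - 27*w^3 - 4*w^2 + 4*w + 1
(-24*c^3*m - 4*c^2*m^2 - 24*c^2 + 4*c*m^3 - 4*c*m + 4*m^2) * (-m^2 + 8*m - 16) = 24*c^3*m^3 - 192*c^3*m^2 + 384*c^3*m + 4*c^2*m^4 - 32*c^2*m^3 + 88*c^2*m^2 - 192*c^2*m + 384*c^2 - 4*c*m^5 + 32*c*m^4 - 60*c*m^3 - 32*c*m^2 + 64*c*m - 4*m^4 + 32*m^3 - 64*m^2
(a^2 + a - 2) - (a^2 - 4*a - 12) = 5*a + 10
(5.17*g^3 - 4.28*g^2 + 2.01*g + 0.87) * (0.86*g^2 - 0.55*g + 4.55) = 4.4462*g^5 - 6.5243*g^4 + 27.6061*g^3 - 19.8313*g^2 + 8.667*g + 3.9585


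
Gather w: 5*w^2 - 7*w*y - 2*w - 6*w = 5*w^2 + w*(-7*y - 8)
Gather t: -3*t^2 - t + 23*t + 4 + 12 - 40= -3*t^2 + 22*t - 24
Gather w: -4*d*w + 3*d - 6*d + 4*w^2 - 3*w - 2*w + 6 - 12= -3*d + 4*w^2 + w*(-4*d - 5) - 6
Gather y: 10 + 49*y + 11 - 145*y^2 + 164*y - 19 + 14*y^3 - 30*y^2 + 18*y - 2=14*y^3 - 175*y^2 + 231*y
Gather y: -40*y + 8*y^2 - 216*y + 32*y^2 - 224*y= 40*y^2 - 480*y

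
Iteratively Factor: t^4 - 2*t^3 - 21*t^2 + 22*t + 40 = (t + 4)*(t^3 - 6*t^2 + 3*t + 10) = (t + 1)*(t + 4)*(t^2 - 7*t + 10) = (t - 5)*(t + 1)*(t + 4)*(t - 2)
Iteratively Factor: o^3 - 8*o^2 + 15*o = (o - 5)*(o^2 - 3*o) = o*(o - 5)*(o - 3)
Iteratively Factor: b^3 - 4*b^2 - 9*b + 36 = (b - 3)*(b^2 - b - 12) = (b - 4)*(b - 3)*(b + 3)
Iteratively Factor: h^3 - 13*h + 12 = (h + 4)*(h^2 - 4*h + 3) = (h - 3)*(h + 4)*(h - 1)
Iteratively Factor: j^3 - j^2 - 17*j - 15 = (j - 5)*(j^2 + 4*j + 3) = (j - 5)*(j + 1)*(j + 3)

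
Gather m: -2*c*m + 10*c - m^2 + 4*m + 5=10*c - m^2 + m*(4 - 2*c) + 5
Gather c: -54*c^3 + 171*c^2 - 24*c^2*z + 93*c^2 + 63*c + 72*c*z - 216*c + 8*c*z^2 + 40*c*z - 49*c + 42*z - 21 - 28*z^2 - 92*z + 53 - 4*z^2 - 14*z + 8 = -54*c^3 + c^2*(264 - 24*z) + c*(8*z^2 + 112*z - 202) - 32*z^2 - 64*z + 40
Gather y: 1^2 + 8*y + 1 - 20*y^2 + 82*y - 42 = -20*y^2 + 90*y - 40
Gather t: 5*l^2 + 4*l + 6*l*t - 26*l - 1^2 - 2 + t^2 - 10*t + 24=5*l^2 - 22*l + t^2 + t*(6*l - 10) + 21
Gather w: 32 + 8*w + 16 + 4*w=12*w + 48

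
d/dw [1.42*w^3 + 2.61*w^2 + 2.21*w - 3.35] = 4.26*w^2 + 5.22*w + 2.21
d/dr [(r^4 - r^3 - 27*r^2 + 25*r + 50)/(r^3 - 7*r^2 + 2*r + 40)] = (r^4 - 4*r^3 - 25*r^2 - 44*r + 36)/(r^4 - 4*r^3 - 12*r^2 + 32*r + 64)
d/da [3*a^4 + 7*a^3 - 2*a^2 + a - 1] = 12*a^3 + 21*a^2 - 4*a + 1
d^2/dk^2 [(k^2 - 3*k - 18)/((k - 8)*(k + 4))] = 2*(k^3 + 42*k^2 - 72*k + 544)/(k^6 - 12*k^5 - 48*k^4 + 704*k^3 + 1536*k^2 - 12288*k - 32768)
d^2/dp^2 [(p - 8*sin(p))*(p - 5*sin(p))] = 13*p*sin(p) - 160*sin(p)^2 - 26*cos(p) + 82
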